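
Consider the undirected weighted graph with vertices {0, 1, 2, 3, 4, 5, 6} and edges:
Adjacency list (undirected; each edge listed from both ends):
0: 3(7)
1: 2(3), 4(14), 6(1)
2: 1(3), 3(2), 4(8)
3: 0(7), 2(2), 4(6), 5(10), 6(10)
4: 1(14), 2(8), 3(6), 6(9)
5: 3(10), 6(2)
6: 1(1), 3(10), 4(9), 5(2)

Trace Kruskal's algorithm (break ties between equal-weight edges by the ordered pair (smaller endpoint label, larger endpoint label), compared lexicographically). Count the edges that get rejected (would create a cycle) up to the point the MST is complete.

Kruskal's algorithm — process edges by increasing weight (ties by edge label):
1—6 (1): add — endpoints in different components.
2—3 (2): add — endpoints in different components.
5—6 (2): add — endpoints in different components.
1—2 (3): add — endpoints in different components.
3—4 (6): add — endpoints in different components.
0—3 (7): add — endpoints in different components.
Edges rejected before the tree was complete: 0.

0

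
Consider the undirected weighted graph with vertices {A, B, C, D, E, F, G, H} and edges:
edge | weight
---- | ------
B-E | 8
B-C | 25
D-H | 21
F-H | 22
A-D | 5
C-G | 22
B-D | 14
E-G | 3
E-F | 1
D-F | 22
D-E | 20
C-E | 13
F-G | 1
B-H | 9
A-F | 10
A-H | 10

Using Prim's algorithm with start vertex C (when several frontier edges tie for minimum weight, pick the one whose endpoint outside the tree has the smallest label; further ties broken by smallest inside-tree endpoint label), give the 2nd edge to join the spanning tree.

Grow the tree from C using Prim:
Step 1: cheapest edge leaving the tree is C-E (13); add E.
Step 2: cheapest edge leaving the tree is E-F (1); add F.
Step 3: cheapest edge leaving the tree is F-G (1); add G.
Step 4: cheapest edge leaving the tree is B-E (8); add B.
Step 5: cheapest edge leaving the tree is B-H (9); add H.
Step 6: cheapest edge leaving the tree is A-F (10); add A.
Step 7: cheapest edge leaving the tree is A-D (5); add D.
The 2nd edge added is E-F.

E-F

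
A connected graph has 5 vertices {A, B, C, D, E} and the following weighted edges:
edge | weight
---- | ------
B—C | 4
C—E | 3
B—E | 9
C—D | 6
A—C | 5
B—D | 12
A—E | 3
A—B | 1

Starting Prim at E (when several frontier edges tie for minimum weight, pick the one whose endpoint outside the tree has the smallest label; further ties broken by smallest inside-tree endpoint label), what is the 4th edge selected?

C-D

Grow the tree from E using Prim:
Step 1: cheapest edge leaving the tree is A—E (3); add A.
Step 2: cheapest edge leaving the tree is A—B (1); add B.
Step 3: cheapest edge leaving the tree is C—E (3); add C.
Step 4: cheapest edge leaving the tree is C—D (6); add D.
The 4th edge added is C—D.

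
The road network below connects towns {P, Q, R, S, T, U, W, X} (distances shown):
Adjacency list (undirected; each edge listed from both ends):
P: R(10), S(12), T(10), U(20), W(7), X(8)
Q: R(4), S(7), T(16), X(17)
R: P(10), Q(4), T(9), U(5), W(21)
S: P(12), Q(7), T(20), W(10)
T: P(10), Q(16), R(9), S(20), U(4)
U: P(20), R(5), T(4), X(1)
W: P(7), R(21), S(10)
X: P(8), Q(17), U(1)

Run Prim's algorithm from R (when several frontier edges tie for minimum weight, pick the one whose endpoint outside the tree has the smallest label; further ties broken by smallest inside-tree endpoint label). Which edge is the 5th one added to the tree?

Q-S

Prim, starting at R.
Step 1: cheapest edge leaving the tree is Q-R (4); add Q.
Step 2: cheapest edge leaving the tree is R-U (5); add U.
Step 3: cheapest edge leaving the tree is U-X (1); add X.
Step 4: cheapest edge leaving the tree is T-U (4); add T.
Step 5: cheapest edge leaving the tree is Q-S (7); add S.
Step 6: cheapest edge leaving the tree is P-X (8); add P.
Step 7: cheapest edge leaving the tree is P-W (7); add W.
The 5th edge added is Q-S.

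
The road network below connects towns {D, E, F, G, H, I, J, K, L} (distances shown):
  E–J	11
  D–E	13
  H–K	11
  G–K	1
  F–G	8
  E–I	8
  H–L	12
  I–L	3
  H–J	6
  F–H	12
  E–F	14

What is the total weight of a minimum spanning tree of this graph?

61

Sort edges by weight, then run Kruskal:
G–K (1): add — endpoints in different components.
I–L (3): add — endpoints in different components.
H–J (6): add — endpoints in different components.
E–I (8): add — endpoints in different components.
F–G (8): add — endpoints in different components.
E–J (11): add — endpoints in different components.
H–K (11): add — endpoints in different components.
F–H (12): skip — F and H already connected.
H–L (12): skip — H and L already connected.
D–E (13): add — endpoints in different components.
MST edges: G–K, I–L, H–J, E–I, F–G, E–J, H–K, D–E; total weight 1+3+6+8+8+11+11+13 = 61.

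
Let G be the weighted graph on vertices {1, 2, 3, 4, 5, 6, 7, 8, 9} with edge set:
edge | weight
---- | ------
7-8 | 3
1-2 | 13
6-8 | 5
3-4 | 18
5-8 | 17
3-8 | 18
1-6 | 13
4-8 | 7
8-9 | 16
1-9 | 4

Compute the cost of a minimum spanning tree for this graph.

80

Prim, starting at 5.
Step 1: frontier [5-8 17] → take 5-8 (17); add 8.
Step 2: frontier [7-8 3, 6-8 5, 4-8 7, 8-9 16, 3-8 18] → take 7-8 (3); add 7.
Step 3: frontier [6-8 5, 4-8 7, 8-9 16, 3-8 18] → take 6-8 (5); add 6.
Step 4: frontier [1-6 13, 4-8 7, 8-9 16, 3-8 18] → take 4-8 (7); add 4.
Step 5: frontier [3-4 18, 1-6 13, 8-9 16, 3-8 18] → take 1-6 (13); add 1.
Step 6: frontier [1-9 4, 1-2 13, 3-4 18, 8-9 16, 3-8 18] → take 1-9 (4); add 9.
Step 7: frontier [1-2 13, 3-4 18, 3-8 18] → take 1-2 (13); add 2.
Step 8: frontier [3-4 18, 3-8 18] → take 3-4 (18); add 3.
MST edges: 5-8, 7-8, 6-8, 4-8, 1-6, 1-9, 1-2, 3-4; total weight 17+3+5+7+13+4+13+18 = 80.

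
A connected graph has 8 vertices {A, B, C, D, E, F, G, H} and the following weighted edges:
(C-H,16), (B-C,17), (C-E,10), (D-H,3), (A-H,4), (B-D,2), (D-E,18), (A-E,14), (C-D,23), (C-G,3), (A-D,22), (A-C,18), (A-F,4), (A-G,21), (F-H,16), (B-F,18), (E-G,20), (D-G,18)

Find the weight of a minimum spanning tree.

40

Prim's algorithm from E:
Step 1: cheapest edge leaving the tree is C-E (10); add C.
Step 2: cheapest edge leaving the tree is C-G (3); add G.
Step 3: cheapest edge leaving the tree is A-E (14); add A.
Step 4: cheapest edge leaving the tree is A-F (4); add F.
Step 5: cheapest edge leaving the tree is A-H (4); add H.
Step 6: cheapest edge leaving the tree is D-H (3); add D.
Step 7: cheapest edge leaving the tree is B-D (2); add B.
MST edges: C-E, C-G, A-E, A-F, A-H, D-H, B-D; total weight 10+3+14+4+4+3+2 = 40.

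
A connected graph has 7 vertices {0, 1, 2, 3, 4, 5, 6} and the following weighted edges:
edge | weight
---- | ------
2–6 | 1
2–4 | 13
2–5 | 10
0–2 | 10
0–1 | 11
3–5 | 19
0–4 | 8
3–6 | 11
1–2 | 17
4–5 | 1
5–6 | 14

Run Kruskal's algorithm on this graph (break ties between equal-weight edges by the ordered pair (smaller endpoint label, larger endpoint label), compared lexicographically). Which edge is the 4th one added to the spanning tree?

0-2

Kruskal: consider edges lightest-first.
2–6 (1): add — endpoints in different components.
4–5 (1): add — endpoints in different components.
0–4 (8): add — endpoints in different components.
0–2 (10): add — endpoints in different components.
2–5 (10): skip — 2 and 5 already connected.
0–1 (11): add — endpoints in different components.
3–6 (11): add — endpoints in different components.
The 4th edge added is 0–2.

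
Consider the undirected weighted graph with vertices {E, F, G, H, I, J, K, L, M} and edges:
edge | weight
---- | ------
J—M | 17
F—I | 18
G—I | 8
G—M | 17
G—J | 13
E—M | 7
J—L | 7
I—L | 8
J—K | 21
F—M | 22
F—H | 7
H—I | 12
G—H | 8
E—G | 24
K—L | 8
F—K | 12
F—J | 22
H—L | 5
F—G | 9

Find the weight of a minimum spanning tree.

67

Prim's algorithm from L:
Step 1: cheapest edge leaving the tree is H—L (5); add H.
Step 2: cheapest edge leaving the tree is F—H (7); add F.
Step 3: cheapest edge leaving the tree is J—L (7); add J.
Step 4: cheapest edge leaving the tree is G—H (8); add G.
Step 5: cheapest edge leaving the tree is G—I (8); add I.
Step 6: cheapest edge leaving the tree is K—L (8); add K.
Step 7: cheapest edge leaving the tree is G—M (17); add M.
Step 8: cheapest edge leaving the tree is E—M (7); add E.
MST edges: H—L, F—H, J—L, G—H, G—I, K—L, G—M, E—M; total weight 5+7+7+8+8+8+17+7 = 67.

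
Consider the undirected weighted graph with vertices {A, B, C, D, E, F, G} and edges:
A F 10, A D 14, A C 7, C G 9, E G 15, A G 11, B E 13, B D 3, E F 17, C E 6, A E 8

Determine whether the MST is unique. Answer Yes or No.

Kruskal: consider edges lightest-first.
B D (3): add. Components now {A} {B,D} {C} {E} {F} {G}
C E (6): add. Components now {A} {B,D} {C,E} {F} {G}
A C (7): add. Components now {A,C,E} {B,D} {F} {G}
A E (8): skip — A and E already connected.
C G (9): add. Components now {A,C,E,G} {B,D} {F}
A F (10): add. Components now {A,C,E,F,G} {B,D}
A G (11): skip — A and G already connected.
B E (13): add. Components now {A,B,C,D,E,F,G}
Every non-tree edge has weight strictly greater than the heaviest edge on the tree path between its endpoints, so the MST is unique.

Yes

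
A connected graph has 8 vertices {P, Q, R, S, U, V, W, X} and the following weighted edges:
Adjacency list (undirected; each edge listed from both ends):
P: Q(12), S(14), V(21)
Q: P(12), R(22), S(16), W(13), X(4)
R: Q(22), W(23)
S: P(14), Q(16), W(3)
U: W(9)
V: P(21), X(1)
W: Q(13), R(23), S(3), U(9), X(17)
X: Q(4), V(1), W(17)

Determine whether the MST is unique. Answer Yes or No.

Yes

Kruskal's algorithm — process edges by increasing weight (ties by edge label):
V-X (1): add — endpoints in different components.
S-W (3): add — endpoints in different components.
Q-X (4): add — endpoints in different components.
U-W (9): add — endpoints in different components.
P-Q (12): add — endpoints in different components.
Q-W (13): add — endpoints in different components.
P-S (14): skip — P and S already connected.
Q-S (16): skip — Q and S already connected.
W-X (17): skip — W and X already connected.
P-V (21): skip — V and P already connected.
Q-R (22): add — endpoints in different components.
Every non-tree edge has weight strictly greater than the heaviest edge on the tree path between its endpoints, so the MST is unique.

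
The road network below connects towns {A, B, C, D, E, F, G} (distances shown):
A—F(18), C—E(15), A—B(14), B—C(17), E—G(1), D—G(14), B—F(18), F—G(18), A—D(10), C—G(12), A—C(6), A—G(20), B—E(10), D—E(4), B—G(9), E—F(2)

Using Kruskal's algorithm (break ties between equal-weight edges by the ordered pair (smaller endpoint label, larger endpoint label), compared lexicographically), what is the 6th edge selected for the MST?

A-D

Kruskal: consider edges lightest-first.
E—G (1): add. Components now {A} {B} {C} {D} {E,G} {F}
E—F (2): add. Components now {A} {B} {C} {D} {E,F,G}
D—E (4): add. Components now {A} {B} {C} {D,E,F,G}
A—C (6): add. Components now {A,C} {B} {D,E,F,G}
B—G (9): add. Components now {A,C} {B,D,E,F,G}
A—D (10): add. Components now {A,B,C,D,E,F,G}
The 6th edge added is A—D.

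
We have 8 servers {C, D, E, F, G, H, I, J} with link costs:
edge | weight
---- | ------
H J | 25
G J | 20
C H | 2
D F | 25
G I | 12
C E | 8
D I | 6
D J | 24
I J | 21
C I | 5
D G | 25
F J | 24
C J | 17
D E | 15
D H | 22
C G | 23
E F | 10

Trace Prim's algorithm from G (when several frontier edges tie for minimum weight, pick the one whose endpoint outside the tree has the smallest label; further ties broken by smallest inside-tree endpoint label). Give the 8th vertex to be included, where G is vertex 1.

J

Prim's algorithm from G:
Step 1: cheapest edge leaving the tree is G I (12); add I.
Step 2: cheapest edge leaving the tree is C I (5); add C.
Step 3: cheapest edge leaving the tree is C H (2); add H.
Step 4: cheapest edge leaving the tree is D I (6); add D.
Step 5: cheapest edge leaving the tree is C E (8); add E.
Step 6: cheapest edge leaving the tree is E F (10); add F.
Step 7: cheapest edge leaving the tree is C J (17); add J.
Vertex order: G, I, C, H, D, E, F, J. The 8th vertex is J.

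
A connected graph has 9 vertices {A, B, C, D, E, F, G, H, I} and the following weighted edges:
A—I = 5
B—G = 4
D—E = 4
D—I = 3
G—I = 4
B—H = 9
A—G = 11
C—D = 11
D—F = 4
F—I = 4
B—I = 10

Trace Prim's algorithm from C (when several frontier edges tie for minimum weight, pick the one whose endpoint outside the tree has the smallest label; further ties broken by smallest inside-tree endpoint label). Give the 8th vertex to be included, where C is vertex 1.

Grow the tree from C using Prim:
Step 1: frontier [C—D 11] → take C—D (11); add D.
Step 2: frontier [D—I 3, D—E 4, D—F 4] → take D—I (3); add I.
Step 3: frontier [D—E 4, D—F 4, F—I 4, G—I 4, A—I 5, B—I 10] → take D—E (4); add E.
Step 4: frontier [D—F 4, F—I 4, G—I 4, A—I 5, B—I 10] → take D—F (4); add F.
Step 5: frontier [G—I 4, A—I 5, B—I 10] → take G—I (4); add G.
Step 6: frontier [B—G 4, A—G 11, A—I 5, B—I 10] → take B—G (4); add B.
Step 7: frontier [B—H 9, A—G 11, A—I 5] → take A—I (5); add A.
Step 8: frontier [B—H 9] → take B—H (9); add H.
Vertex order: C, D, I, E, F, G, B, A, H. The 8th vertex is A.

A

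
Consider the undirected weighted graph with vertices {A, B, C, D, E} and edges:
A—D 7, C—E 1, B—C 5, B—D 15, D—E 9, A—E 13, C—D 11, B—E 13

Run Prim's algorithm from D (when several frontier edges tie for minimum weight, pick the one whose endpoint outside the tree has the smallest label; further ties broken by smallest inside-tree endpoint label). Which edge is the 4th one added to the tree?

B-C

Prim, starting at D.
Step 1: cheapest edge leaving the tree is A—D (7); add A.
Step 2: cheapest edge leaving the tree is D—E (9); add E.
Step 3: cheapest edge leaving the tree is C—E (1); add C.
Step 4: cheapest edge leaving the tree is B—C (5); add B.
The 4th edge added is B—C.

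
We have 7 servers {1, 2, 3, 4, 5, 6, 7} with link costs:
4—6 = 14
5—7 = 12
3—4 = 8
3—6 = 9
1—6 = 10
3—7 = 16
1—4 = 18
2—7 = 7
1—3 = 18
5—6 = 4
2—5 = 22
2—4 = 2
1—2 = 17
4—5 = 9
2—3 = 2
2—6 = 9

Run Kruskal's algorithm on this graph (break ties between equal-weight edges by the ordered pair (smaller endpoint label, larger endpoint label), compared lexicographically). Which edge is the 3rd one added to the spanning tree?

Kruskal: consider edges lightest-first.
2—3 (2): add. Components now {1} {2,3} {4} {5} {6} {7}
2—4 (2): add. Components now {1} {2,3,4} {5} {6} {7}
5—6 (4): add. Components now {1} {2,3,4} {5,6} {7}
2—7 (7): add. Components now {1} {2,3,4,7} {5,6}
3—4 (8): skip — 3 and 4 already connected.
2—6 (9): add. Components now {1} {2,3,4,5,6,7}
3—6 (9): skip — 3 and 6 already connected.
4—5 (9): skip — 4 and 5 already connected.
1—6 (10): add. Components now {1,2,3,4,5,6,7}
The 3rd edge added is 5—6.

5-6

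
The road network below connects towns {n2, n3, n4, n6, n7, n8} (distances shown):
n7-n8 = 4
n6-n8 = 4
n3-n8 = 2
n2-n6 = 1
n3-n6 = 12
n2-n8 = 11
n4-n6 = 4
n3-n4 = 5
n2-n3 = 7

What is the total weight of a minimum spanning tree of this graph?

15

Grow the tree from n7 using Prim:
Step 1: cheapest edge leaving the tree is n7-n8 (4); add n8.
Step 2: cheapest edge leaving the tree is n3-n8 (2); add n3.
Step 3: cheapest edge leaving the tree is n6-n8 (4); add n6.
Step 4: cheapest edge leaving the tree is n2-n6 (1); add n2.
Step 5: cheapest edge leaving the tree is n4-n6 (4); add n4.
MST edges: n7-n8, n3-n8, n6-n8, n2-n6, n4-n6; total weight 4+2+4+1+4 = 15.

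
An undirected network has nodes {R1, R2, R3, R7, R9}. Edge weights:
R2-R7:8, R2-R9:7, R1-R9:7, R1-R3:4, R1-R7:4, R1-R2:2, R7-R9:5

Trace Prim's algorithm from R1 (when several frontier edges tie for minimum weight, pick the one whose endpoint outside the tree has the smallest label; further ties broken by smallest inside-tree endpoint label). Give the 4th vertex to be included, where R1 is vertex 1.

Prim, starting at R1.
Step 1: frontier [R1-R2 2, R1-R3 4, R1-R7 4, R1-R9 7] → take R1-R2 (2); add R2.
Step 2: frontier [R1-R3 4, R1-R7 4, R1-R9 7, R2-R9 7, R2-R7 8] → take R1-R3 (4); add R3.
Step 3: frontier [R1-R7 4, R1-R9 7, R2-R9 7, R2-R7 8] → take R1-R7 (4); add R7.
Step 4: frontier [R1-R9 7, R2-R9 7, R7-R9 5] → take R7-R9 (5); add R9.
Vertex order: R1, R2, R3, R7, R9. The 4th vertex is R7.

R7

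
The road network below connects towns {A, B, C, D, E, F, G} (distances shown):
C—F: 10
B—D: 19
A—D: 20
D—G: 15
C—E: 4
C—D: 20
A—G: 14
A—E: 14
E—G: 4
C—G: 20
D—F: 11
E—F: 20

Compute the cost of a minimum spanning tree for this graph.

62

Sort edges by weight, then run Kruskal:
C—E (4): add — endpoints in different components.
E—G (4): add — endpoints in different components.
C—F (10): add — endpoints in different components.
D—F (11): add — endpoints in different components.
A—E (14): add — endpoints in different components.
A—G (14): skip — A and G already connected.
D—G (15): skip — D and G already connected.
B—D (19): add — endpoints in different components.
MST edges: C—E, E—G, C—F, D—F, A—E, B—D; total weight 4+4+10+11+14+19 = 62.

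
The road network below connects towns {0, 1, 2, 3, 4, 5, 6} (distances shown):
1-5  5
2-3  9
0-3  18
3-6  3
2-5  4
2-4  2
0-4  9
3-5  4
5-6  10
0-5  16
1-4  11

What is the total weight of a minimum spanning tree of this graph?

Prim's algorithm from 1:
Step 1: cheapest edge leaving the tree is 1-5 (5); add 5.
Step 2: cheapest edge leaving the tree is 2-5 (4); add 2.
Step 3: cheapest edge leaving the tree is 2-4 (2); add 4.
Step 4: cheapest edge leaving the tree is 3-5 (4); add 3.
Step 5: cheapest edge leaving the tree is 3-6 (3); add 6.
Step 6: cheapest edge leaving the tree is 0-4 (9); add 0.
MST edges: 1-5, 2-5, 2-4, 3-5, 3-6, 0-4; total weight 5+4+2+4+3+9 = 27.

27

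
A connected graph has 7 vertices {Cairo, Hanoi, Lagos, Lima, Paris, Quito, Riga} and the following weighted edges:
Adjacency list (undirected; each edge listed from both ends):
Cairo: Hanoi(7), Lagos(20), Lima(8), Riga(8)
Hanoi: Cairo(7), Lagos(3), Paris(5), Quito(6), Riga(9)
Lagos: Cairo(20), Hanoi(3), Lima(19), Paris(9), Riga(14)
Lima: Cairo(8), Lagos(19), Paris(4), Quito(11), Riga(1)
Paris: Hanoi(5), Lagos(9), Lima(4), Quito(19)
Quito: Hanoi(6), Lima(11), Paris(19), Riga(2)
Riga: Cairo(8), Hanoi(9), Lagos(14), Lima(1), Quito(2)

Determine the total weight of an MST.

Prim's algorithm from Hanoi:
Step 1: cheapest edge leaving the tree is Hanoi-Lagos (3); add Lagos.
Step 2: cheapest edge leaving the tree is Hanoi-Paris (5); add Paris.
Step 3: cheapest edge leaving the tree is Lima-Paris (4); add Lima.
Step 4: cheapest edge leaving the tree is Lima-Riga (1); add Riga.
Step 5: cheapest edge leaving the tree is Quito-Riga (2); add Quito.
Step 6: cheapest edge leaving the tree is Cairo-Hanoi (7); add Cairo.
MST edges: Hanoi-Lagos, Hanoi-Paris, Lima-Paris, Lima-Riga, Quito-Riga, Cairo-Hanoi; total weight 3+5+4+1+2+7 = 22.

22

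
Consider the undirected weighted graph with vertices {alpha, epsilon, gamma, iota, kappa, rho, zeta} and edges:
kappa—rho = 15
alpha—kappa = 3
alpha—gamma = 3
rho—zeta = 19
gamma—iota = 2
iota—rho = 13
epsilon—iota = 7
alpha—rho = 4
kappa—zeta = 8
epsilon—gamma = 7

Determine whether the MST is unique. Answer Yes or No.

No

Kruskal: consider edges lightest-first.
gamma—iota (2): add — endpoints in different components.
alpha—gamma (3): add — endpoints in different components.
alpha—kappa (3): add — endpoints in different components.
alpha—rho (4): add — endpoints in different components.
epsilon—gamma (7): add — endpoints in different components.
epsilon—iota (7): skip — epsilon and iota already connected.
kappa—zeta (8): add — endpoints in different components.
Non-tree edge epsilon—iota has weight 7, equal to the heaviest edge on its tree cycle — swapping gives another MST of the same weight. Not unique.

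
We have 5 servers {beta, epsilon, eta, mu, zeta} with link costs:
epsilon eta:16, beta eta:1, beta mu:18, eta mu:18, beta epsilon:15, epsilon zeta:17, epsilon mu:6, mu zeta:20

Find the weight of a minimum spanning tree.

Prim's algorithm from eta:
Step 1: cheapest edge leaving the tree is beta eta (1); add beta.
Step 2: cheapest edge leaving the tree is beta epsilon (15); add epsilon.
Step 3: cheapest edge leaving the tree is epsilon mu (6); add mu.
Step 4: cheapest edge leaving the tree is epsilon zeta (17); add zeta.
MST edges: beta eta, beta epsilon, epsilon mu, epsilon zeta; total weight 1+15+6+17 = 39.

39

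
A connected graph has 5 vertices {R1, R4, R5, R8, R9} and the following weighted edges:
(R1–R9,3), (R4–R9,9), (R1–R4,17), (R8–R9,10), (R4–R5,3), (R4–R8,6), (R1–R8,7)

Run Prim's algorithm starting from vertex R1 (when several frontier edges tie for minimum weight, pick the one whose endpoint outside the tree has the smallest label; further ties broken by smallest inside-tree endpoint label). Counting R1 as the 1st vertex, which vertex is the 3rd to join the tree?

Prim's algorithm from R1:
Step 1: cheapest edge leaving the tree is R1–R9 (3); add R9.
Step 2: cheapest edge leaving the tree is R1–R8 (7); add R8.
Step 3: cheapest edge leaving the tree is R4–R8 (6); add R4.
Step 4: cheapest edge leaving the tree is R4–R5 (3); add R5.
Vertex order: R1, R9, R8, R4, R5. The 3rd vertex is R8.

R8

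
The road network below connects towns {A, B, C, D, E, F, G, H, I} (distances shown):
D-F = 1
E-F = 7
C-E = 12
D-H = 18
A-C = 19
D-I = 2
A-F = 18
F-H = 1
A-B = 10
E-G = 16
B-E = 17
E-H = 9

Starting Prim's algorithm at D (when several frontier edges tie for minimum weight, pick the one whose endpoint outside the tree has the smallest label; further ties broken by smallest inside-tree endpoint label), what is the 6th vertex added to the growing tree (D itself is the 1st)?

Grow the tree from D using Prim:
Step 1: cheapest edge leaving the tree is D-F (1); add F.
Step 2: cheapest edge leaving the tree is F-H (1); add H.
Step 3: cheapest edge leaving the tree is D-I (2); add I.
Step 4: cheapest edge leaving the tree is E-F (7); add E.
Step 5: cheapest edge leaving the tree is C-E (12); add C.
Step 6: cheapest edge leaving the tree is E-G (16); add G.
Step 7: cheapest edge leaving the tree is B-E (17); add B.
Step 8: cheapest edge leaving the tree is A-B (10); add A.
Vertex order: D, F, H, I, E, C, G, B, A. The 6th vertex is C.

C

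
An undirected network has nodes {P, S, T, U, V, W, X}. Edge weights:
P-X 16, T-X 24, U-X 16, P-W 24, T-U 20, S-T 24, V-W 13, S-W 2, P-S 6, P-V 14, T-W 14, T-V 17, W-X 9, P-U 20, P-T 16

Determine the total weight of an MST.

Kruskal's algorithm — process edges by increasing weight (ties by edge label):
S-W (2): add. Components now {T} {S,W} {P} {V} {X} {U}
P-S (6): add. Components now {T} {P,S,W} {V} {X} {U}
W-X (9): add. Components now {T} {P,S,W,X} {V} {U}
V-W (13): add. Components now {T} {P,S,V,W,X} {U}
P-V (14): skip — P and V already connected.
T-W (14): add. Components now {P,S,T,V,W,X} {U}
P-T (16): skip — T and P already connected.
P-X (16): skip — P and X already connected.
U-X (16): add. Components now {P,S,T,U,V,W,X}
MST edges: S-W, P-S, W-X, V-W, T-W, U-X; total weight 2+6+9+13+14+16 = 60.

60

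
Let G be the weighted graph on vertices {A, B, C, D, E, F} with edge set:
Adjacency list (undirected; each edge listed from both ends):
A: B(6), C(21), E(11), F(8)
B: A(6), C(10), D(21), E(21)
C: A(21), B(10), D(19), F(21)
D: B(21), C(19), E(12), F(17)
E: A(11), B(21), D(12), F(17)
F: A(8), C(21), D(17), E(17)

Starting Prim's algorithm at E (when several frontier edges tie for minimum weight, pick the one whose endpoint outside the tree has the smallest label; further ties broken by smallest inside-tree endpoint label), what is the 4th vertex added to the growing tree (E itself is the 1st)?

F

Prim's algorithm from E:
Step 1: cheapest edge leaving the tree is A-E (11); add A.
Step 2: cheapest edge leaving the tree is A-B (6); add B.
Step 3: cheapest edge leaving the tree is A-F (8); add F.
Step 4: cheapest edge leaving the tree is B-C (10); add C.
Step 5: cheapest edge leaving the tree is D-E (12); add D.
Vertex order: E, A, B, F, C, D. The 4th vertex is F.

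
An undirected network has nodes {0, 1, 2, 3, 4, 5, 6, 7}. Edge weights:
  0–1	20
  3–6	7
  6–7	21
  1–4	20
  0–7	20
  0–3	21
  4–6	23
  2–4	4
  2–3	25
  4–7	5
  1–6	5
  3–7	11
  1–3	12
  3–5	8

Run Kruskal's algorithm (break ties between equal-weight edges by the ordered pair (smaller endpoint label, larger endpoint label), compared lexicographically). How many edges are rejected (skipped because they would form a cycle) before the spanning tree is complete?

Sort edges by weight, then run Kruskal:
2–4 (4): add — endpoints in different components.
1–6 (5): add — endpoints in different components.
4–7 (5): add — endpoints in different components.
3–6 (7): add — endpoints in different components.
3–5 (8): add — endpoints in different components.
3–7 (11): add — endpoints in different components.
1–3 (12): skip — 1 and 3 already connected.
0–1 (20): add — endpoints in different components.
Edges rejected before the tree was complete: 1.

1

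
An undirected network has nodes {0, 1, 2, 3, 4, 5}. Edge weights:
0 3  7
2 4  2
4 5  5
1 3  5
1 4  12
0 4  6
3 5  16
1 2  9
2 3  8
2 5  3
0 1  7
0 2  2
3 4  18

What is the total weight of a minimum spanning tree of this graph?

Grow the tree from 4 using Prim:
Step 1: cheapest edge leaving the tree is 2 4 (2); add 2.
Step 2: cheapest edge leaving the tree is 0 2 (2); add 0.
Step 3: cheapest edge leaving the tree is 2 5 (3); add 5.
Step 4: cheapest edge leaving the tree is 0 1 (7); add 1.
Step 5: cheapest edge leaving the tree is 1 3 (5); add 3.
MST edges: 2 4, 0 2, 2 5, 0 1, 1 3; total weight 2+2+3+7+5 = 19.

19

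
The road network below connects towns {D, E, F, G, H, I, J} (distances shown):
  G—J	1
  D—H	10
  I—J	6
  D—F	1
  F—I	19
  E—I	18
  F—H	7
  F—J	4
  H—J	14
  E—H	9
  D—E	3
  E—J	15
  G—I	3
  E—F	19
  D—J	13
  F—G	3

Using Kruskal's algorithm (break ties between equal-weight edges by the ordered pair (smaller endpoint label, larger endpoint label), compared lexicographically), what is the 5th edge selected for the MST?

Kruskal: consider edges lightest-first.
D—F (1): add — endpoints in different components.
G—J (1): add — endpoints in different components.
D—E (3): add — endpoints in different components.
F—G (3): add — endpoints in different components.
G—I (3): add — endpoints in different components.
F—J (4): skip — F and J already connected.
I—J (6): skip — I and J already connected.
F—H (7): add — endpoints in different components.
The 5th edge added is G—I.

G-I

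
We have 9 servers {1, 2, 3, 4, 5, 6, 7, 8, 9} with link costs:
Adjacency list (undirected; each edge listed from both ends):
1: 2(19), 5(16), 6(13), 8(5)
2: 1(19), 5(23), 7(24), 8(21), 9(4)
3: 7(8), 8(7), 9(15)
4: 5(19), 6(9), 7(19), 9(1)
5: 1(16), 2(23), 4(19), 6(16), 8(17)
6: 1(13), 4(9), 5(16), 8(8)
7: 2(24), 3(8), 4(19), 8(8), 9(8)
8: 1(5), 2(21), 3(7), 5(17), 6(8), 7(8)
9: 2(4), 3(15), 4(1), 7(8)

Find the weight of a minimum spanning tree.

57

Grow the tree from 2 using Prim:
Step 1: cheapest edge leaving the tree is 2—9 (4); add 9.
Step 2: cheapest edge leaving the tree is 4—9 (1); add 4.
Step 3: cheapest edge leaving the tree is 7—9 (8); add 7.
Step 4: cheapest edge leaving the tree is 3—7 (8); add 3.
Step 5: cheapest edge leaving the tree is 3—8 (7); add 8.
Step 6: cheapest edge leaving the tree is 1—8 (5); add 1.
Step 7: cheapest edge leaving the tree is 6—8 (8); add 6.
Step 8: cheapest edge leaving the tree is 1—5 (16); add 5.
MST edges: 2—9, 4—9, 7—9, 3—7, 3—8, 1—8, 6—8, 1—5; total weight 4+1+8+8+7+5+8+16 = 57.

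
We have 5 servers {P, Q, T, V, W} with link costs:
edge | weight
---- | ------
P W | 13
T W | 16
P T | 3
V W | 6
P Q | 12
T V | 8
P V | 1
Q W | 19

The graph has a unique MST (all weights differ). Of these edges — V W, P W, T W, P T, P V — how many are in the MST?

3

Kruskal's algorithm — process edges by increasing weight (ties by edge label):
P V (1): add — endpoints in different components.
P T (3): add — endpoints in different components.
V W (6): add — endpoints in different components.
T V (8): skip — V and T already connected.
P Q (12): add — endpoints in different components.
MST edge set: {P V, P T, V W, P Q}.
Of the listed edges, {V W, P T, P V} are in the MST → 3.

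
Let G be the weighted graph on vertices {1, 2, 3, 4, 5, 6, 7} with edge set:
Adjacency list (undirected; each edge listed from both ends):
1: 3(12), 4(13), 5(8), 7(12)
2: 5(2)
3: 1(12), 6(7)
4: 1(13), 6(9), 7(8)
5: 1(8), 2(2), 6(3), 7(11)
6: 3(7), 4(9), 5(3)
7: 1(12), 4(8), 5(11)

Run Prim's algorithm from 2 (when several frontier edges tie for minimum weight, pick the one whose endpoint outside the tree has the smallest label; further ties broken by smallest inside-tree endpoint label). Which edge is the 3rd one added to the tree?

3-6

Prim's algorithm from 2:
Step 1: frontier [2 5 2] → take 2 5 (2); add 5.
Step 2: frontier [5 6 3, 1 5 8, 5 7 11] → take 5 6 (3); add 6.
Step 3: frontier [1 5 8, 5 7 11, 3 6 7, 4 6 9] → take 3 6 (7); add 3.
Step 4: frontier [1 3 12, 1 5 8, 5 7 11, 4 6 9] → take 1 5 (8); add 1.
Step 5: frontier [1 7 12, 1 4 13, 5 7 11, 4 6 9] → take 4 6 (9); add 4.
Step 6: frontier [1 7 12, 4 7 8, 5 7 11] → take 4 7 (8); add 7.
The 3rd edge added is 3 6.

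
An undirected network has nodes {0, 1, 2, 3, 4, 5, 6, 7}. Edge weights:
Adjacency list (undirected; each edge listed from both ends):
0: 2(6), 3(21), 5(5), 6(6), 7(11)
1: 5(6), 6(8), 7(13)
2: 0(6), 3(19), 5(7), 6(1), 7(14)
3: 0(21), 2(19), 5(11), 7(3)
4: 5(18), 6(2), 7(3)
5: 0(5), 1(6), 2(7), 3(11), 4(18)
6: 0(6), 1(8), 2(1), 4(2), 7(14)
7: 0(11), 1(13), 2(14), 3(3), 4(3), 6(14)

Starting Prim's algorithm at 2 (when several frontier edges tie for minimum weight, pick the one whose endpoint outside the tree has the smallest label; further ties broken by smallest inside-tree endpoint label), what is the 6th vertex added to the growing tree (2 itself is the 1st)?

Prim's algorithm from 2:
Step 1: cheapest edge leaving the tree is 2—6 (1); add 6.
Step 2: cheapest edge leaving the tree is 4—6 (2); add 4.
Step 3: cheapest edge leaving the tree is 4—7 (3); add 7.
Step 4: cheapest edge leaving the tree is 3—7 (3); add 3.
Step 5: cheapest edge leaving the tree is 0—2 (6); add 0.
Step 6: cheapest edge leaving the tree is 0—5 (5); add 5.
Step 7: cheapest edge leaving the tree is 1—5 (6); add 1.
Vertex order: 2, 6, 4, 7, 3, 0, 5, 1. The 6th vertex is 0.

0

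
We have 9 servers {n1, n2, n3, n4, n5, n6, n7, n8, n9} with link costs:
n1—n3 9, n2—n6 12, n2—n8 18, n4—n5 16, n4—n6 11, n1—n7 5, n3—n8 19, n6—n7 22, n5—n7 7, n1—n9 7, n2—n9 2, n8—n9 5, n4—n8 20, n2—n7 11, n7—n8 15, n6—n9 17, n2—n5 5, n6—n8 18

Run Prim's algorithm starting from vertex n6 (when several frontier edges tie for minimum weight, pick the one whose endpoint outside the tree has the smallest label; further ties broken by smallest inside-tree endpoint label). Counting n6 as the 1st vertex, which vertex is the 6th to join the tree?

Grow the tree from n6 using Prim:
Step 1: cheapest edge leaving the tree is n4—n6 (11); add n4.
Step 2: cheapest edge leaving the tree is n2—n6 (12); add n2.
Step 3: cheapest edge leaving the tree is n2—n9 (2); add n9.
Step 4: cheapest edge leaving the tree is n2—n5 (5); add n5.
Step 5: cheapest edge leaving the tree is n8—n9 (5); add n8.
Step 6: cheapest edge leaving the tree is n1—n9 (7); add n1.
Step 7: cheapest edge leaving the tree is n1—n7 (5); add n7.
Step 8: cheapest edge leaving the tree is n1—n3 (9); add n3.
Vertex order: n6, n4, n2, n9, n5, n8, n1, n7, n3. The 6th vertex is n8.

n8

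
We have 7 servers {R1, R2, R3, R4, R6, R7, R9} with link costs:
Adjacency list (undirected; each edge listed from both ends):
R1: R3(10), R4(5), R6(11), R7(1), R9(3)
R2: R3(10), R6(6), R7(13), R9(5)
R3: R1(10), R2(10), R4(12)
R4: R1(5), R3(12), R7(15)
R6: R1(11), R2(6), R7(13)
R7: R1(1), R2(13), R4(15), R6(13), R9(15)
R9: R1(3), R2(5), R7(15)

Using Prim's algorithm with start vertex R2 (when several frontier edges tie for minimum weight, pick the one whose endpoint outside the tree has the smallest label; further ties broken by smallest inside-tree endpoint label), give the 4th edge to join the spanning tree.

Prim's algorithm from R2:
Step 1: cheapest edge leaving the tree is R2—R9 (5); add R9.
Step 2: cheapest edge leaving the tree is R1—R9 (3); add R1.
Step 3: cheapest edge leaving the tree is R1—R7 (1); add R7.
Step 4: cheapest edge leaving the tree is R1—R4 (5); add R4.
Step 5: cheapest edge leaving the tree is R2—R6 (6); add R6.
Step 6: cheapest edge leaving the tree is R1—R3 (10); add R3.
The 4th edge added is R1—R4.

R1-R4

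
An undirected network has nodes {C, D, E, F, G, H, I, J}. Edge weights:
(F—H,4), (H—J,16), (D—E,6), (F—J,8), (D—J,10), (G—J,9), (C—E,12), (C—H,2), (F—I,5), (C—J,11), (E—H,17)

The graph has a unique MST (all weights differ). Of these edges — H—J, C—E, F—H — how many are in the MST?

Kruskal's algorithm — process edges by increasing weight (ties by edge label):
C—H (2): add — endpoints in different components.
F—H (4): add — endpoints in different components.
F—I (5): add — endpoints in different components.
D—E (6): add — endpoints in different components.
F—J (8): add — endpoints in different components.
G—J (9): add — endpoints in different components.
D—J (10): add — endpoints in different components.
MST edge set: {C—H, F—H, F—I, D—E, F—J, G—J, D—J}.
Of the listed edges, {F—H} are in the MST → 1.

1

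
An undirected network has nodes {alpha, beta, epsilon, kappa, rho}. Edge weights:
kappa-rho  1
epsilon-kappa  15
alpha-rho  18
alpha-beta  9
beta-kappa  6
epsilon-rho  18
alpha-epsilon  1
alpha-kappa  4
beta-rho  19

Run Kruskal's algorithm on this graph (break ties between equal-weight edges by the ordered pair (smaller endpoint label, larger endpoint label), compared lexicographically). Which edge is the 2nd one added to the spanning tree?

Sort edges by weight, then run Kruskal:
alpha-epsilon (1): add — endpoints in different components.
kappa-rho (1): add — endpoints in different components.
alpha-kappa (4): add — endpoints in different components.
beta-kappa (6): add — endpoints in different components.
The 2nd edge added is kappa-rho.

kappa-rho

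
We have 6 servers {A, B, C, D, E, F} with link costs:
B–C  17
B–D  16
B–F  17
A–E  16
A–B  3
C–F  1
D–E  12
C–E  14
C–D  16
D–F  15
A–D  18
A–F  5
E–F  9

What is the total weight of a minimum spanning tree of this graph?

30

Kruskal: consider edges lightest-first.
C–F (1): add — endpoints in different components.
A–B (3): add — endpoints in different components.
A–F (5): add — endpoints in different components.
E–F (9): add — endpoints in different components.
D–E (12): add — endpoints in different components.
MST edges: C–F, A–B, A–F, E–F, D–E; total weight 1+3+5+9+12 = 30.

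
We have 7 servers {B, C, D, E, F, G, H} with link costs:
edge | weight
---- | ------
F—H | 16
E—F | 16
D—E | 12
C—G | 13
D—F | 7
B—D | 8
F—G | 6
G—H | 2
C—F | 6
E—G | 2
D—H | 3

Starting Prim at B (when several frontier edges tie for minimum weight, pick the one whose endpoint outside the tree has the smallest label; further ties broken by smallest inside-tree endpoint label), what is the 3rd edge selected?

G-H

Prim's algorithm from B:
Step 1: cheapest edge leaving the tree is B—D (8); add D.
Step 2: cheapest edge leaving the tree is D—H (3); add H.
Step 3: cheapest edge leaving the tree is G—H (2); add G.
Step 4: cheapest edge leaving the tree is E—G (2); add E.
Step 5: cheapest edge leaving the tree is F—G (6); add F.
Step 6: cheapest edge leaving the tree is C—F (6); add C.
The 3rd edge added is G—H.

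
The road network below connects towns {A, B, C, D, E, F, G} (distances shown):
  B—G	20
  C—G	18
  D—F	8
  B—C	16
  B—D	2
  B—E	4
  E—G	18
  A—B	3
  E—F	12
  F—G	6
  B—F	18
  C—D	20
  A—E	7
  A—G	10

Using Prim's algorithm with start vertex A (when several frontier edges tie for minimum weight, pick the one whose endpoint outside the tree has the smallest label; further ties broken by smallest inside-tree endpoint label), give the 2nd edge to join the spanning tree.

Prim's algorithm from A:
Step 1: cheapest edge leaving the tree is A—B (3); add B.
Step 2: cheapest edge leaving the tree is B—D (2); add D.
Step 3: cheapest edge leaving the tree is B—E (4); add E.
Step 4: cheapest edge leaving the tree is D—F (8); add F.
Step 5: cheapest edge leaving the tree is F—G (6); add G.
Step 6: cheapest edge leaving the tree is B—C (16); add C.
The 2nd edge added is B—D.

B-D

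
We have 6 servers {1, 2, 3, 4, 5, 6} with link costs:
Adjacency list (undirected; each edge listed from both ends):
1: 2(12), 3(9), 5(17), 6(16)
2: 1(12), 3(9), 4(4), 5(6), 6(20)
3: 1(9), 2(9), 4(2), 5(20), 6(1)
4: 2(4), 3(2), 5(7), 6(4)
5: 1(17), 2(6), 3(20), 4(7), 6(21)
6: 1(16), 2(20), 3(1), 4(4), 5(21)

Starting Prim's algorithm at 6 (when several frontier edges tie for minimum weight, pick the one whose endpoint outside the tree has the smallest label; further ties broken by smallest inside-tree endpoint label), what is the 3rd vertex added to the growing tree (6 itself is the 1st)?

4

Prim's algorithm from 6:
Step 1: cheapest edge leaving the tree is 3-6 (1); add 3.
Step 2: cheapest edge leaving the tree is 3-4 (2); add 4.
Step 3: cheapest edge leaving the tree is 2-4 (4); add 2.
Step 4: cheapest edge leaving the tree is 2-5 (6); add 5.
Step 5: cheapest edge leaving the tree is 1-3 (9); add 1.
Vertex order: 6, 3, 4, 2, 5, 1. The 3rd vertex is 4.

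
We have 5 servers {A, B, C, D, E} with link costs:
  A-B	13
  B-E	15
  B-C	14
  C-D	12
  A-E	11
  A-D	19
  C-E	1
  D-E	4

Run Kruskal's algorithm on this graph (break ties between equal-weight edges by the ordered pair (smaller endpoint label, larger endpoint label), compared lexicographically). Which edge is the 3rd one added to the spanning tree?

A-E

Kruskal's algorithm — process edges by increasing weight (ties by edge label):
C-E (1): add. Components now {A} {B} {C,E} {D}
D-E (4): add. Components now {A} {B} {C,D,E}
A-E (11): add. Components now {A,C,D,E} {B}
C-D (12): skip — C and D already connected.
A-B (13): add. Components now {A,B,C,D,E}
The 3rd edge added is A-E.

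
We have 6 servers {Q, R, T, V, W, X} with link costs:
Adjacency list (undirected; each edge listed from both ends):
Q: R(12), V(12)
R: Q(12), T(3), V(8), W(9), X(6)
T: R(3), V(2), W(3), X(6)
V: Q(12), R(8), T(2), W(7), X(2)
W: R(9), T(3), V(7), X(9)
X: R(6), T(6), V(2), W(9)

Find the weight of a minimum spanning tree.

Kruskal's algorithm — process edges by increasing weight (ties by edge label):
T–V (2): add. Components now {R} {T,V} {X} {W} {Q}
V–X (2): add. Components now {R} {T,V,X} {W} {Q}
R–T (3): add. Components now {R,T,V,X} {W} {Q}
T–W (3): add. Components now {R,T,V,W,X} {Q}
R–X (6): skip — R and X already connected.
T–X (6): skip — X and T already connected.
V–W (7): skip — V and W already connected.
R–V (8): skip — R and V already connected.
R–W (9): skip — R and W already connected.
W–X (9): skip — X and W already connected.
Q–R (12): add. Components now {Q,R,T,V,W,X}
MST edges: T–V, V–X, R–T, T–W, Q–R; total weight 2+2+3+3+12 = 22.

22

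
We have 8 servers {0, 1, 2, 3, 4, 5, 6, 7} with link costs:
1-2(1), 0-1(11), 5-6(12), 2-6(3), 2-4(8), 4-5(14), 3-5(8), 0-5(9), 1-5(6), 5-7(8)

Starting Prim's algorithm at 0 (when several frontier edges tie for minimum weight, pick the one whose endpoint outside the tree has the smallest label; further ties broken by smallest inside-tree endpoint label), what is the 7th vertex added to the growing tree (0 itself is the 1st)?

4

Prim, starting at 0.
Step 1: frontier [0-5 9, 0-1 11] → take 0-5 (9); add 5.
Step 2: frontier [0-1 11, 1-5 6, 3-5 8, 5-7 8, 5-6 12, 4-5 14] → take 1-5 (6); add 1.
Step 3: frontier [1-2 1, 3-5 8, 5-7 8, 5-6 12, 4-5 14] → take 1-2 (1); add 2.
Step 4: frontier [2-6 3, 2-4 8, 3-5 8, 5-7 8, 5-6 12, 4-5 14] → take 2-6 (3); add 6.
Step 5: frontier [2-4 8, 3-5 8, 5-7 8, 4-5 14] → take 3-5 (8); add 3.
Step 6: frontier [2-4 8, 5-7 8, 4-5 14] → take 2-4 (8); add 4.
Step 7: frontier [5-7 8] → take 5-7 (8); add 7.
Vertex order: 0, 5, 1, 2, 6, 3, 4, 7. The 7th vertex is 4.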